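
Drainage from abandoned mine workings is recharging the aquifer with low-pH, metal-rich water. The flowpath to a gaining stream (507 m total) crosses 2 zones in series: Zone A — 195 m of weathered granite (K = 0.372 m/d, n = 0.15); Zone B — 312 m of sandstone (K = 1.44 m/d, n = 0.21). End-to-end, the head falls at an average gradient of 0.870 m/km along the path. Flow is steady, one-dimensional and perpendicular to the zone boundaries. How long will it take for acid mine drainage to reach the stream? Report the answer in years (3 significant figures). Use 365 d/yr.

436 years

Steady 1-D flow in series ⇒ the Darcy flux q is identical in every zone and the zone head losses add (resistances L/K in series).
Σ(L/K) = 195/0.372 + 312/1.44 = 524.2 + 216.7 = 740.9 d
K_eq = L_total / Σ(L/K) = 507 / 740.9 = 0.6843 m/d
q = K_eq · i = 0.6843 × 8.7e-4 = 5.954e-4 m/d (same in every zone)
Zone A: v = q/n = 5.954e-4/0.15 = 0.003969 m/d → t_A = 195/0.003969 = 49130 d
Zone B: v = q/n = 5.954e-4/0.21 = 0.002835 m/d → t_B = 312/0.002835 = 110000 d
Total t = 49130 + 110000 = 159200 d
   = 159200 / 365 = 436 yr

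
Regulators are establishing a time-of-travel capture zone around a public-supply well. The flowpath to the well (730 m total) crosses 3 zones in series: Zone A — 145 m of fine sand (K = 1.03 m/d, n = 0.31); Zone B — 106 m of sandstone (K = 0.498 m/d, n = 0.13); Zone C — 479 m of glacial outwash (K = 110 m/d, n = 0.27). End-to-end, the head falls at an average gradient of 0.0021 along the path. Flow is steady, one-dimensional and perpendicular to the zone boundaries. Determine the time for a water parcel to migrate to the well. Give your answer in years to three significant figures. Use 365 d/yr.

For zones in series the flux q is common to all zones; the equivalent conductivity is the harmonic (thickness-weighted) mean, K_eq = L_total / Σ(L_j/K_j).
Σ(L/K) = 145/1.03 + 106/0.498 + 479/110 = 140.8 + 212.9 + 4.355 = 358.0 d
K_eq = L_total / Σ(L/K) = 730 / 358.0 = 2.039 m/d
q = K_eq · i = 2.039 × 0.0021 = 0.004282 m/d (same in every zone)
Zone A: v = q/n = 0.004282/0.31 = 0.01381 m/d → t_A = 145/0.01381 = 10500 d
Zone B: v = q/n = 0.004282/0.13 = 0.03294 m/d → t_B = 106/0.03294 = 3218 d
Zone C: v = q/n = 0.004282/0.27 = 0.01586 m/d → t_C = 479/0.01586 = 30200 d
Total t = 10500 + 3218 + 30200 = 43920 d
   = 43920 / 365 = 120 yr

120 years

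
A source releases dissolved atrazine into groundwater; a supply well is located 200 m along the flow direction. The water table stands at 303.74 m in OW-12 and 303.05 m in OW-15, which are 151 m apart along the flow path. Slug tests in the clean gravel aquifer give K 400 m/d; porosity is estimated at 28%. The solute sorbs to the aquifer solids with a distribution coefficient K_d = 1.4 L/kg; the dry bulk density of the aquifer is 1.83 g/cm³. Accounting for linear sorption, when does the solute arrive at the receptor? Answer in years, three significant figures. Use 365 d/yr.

0.852 years

Hydraulic gradient i = (303.74 − 303.05) / 151 = 0.69 / 151 = 0.004570
Darcy flux q = K·i = 400 × 0.004570 = 1.828 m/d
v = Ki/n = 400·0.004570/0.28 = 6.528 m/d
Retardation R = 1 + ρ_b·K_d/n = 1 + 1.83×1.4/0.28 = 10.15
Contaminant velocity v_c = v/R = 6.528/10.15 = 0.6431 m/d
t = L/v_c = 200/0.6431 = 311.0 d
   = 311.0/365 = 0.852 yr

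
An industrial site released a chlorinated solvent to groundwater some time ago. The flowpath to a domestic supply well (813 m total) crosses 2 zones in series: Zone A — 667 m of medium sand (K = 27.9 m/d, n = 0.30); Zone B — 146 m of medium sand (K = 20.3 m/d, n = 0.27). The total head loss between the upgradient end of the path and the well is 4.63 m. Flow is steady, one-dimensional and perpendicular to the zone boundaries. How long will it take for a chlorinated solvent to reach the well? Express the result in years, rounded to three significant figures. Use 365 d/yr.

Steady 1-D flow in series ⇒ the Darcy flux q is identical in every zone and the zone head losses add (resistances L/K in series).
Σ(L/K) = 667/27.9 + 146/20.3 = 23.91 + 7.192 = 31.10 d
q = ΔH / Σ(L/K) = 4.63 / 31.10 = 0.1489 m/d (same in every zone)
Zone A: v = q/n = 0.1489/0.30 = 0.4963 m/d → t_A = 667/0.4963 = 1344 d
Zone B: v = q/n = 0.1489/0.27 = 0.5514 m/d → t_B = 146/0.5514 = 264.8 d
Total t = 1344 + 264.8 = 1609 d
   = 1609 / 365 = 4.41 yr

4.41 years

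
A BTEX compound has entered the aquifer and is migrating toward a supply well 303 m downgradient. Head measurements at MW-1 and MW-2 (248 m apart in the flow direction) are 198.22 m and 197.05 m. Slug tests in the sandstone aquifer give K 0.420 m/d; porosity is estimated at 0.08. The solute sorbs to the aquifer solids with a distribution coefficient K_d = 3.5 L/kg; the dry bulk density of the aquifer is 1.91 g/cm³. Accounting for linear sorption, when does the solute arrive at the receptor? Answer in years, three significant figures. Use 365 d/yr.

Hydraulic gradient i = (198.22 − 197.05) / 248 = 1.17 / 248 = 0.004718
q = Ki = 0.420 × 0.004718 = 0.001981 m/d
v = Ki/n = 0.420·0.004718/0.08 = 0.02477 m/d
Retardation R = 1 + ρ_b·K_d/n = 1 + 1.91×3.5/0.08 = 84.56
Contaminant velocity v_c = v/R = 0.02477/84.56 = 2.929e-4 m/d
t = L/v_c = 303/2.929e-4 = 1.034e6 d
   = 1.034e6/365 = 2830 yr

2830 years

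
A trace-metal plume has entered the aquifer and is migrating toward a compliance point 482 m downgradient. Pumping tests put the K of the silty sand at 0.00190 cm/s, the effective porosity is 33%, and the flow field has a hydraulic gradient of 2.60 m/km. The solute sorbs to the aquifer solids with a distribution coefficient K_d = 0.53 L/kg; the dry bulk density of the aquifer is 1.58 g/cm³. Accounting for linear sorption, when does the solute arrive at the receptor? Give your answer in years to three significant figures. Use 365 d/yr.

K = 0.00190 cm/s × 864 = 1.642 m/d
Specific discharge q = 1.642 × 0.0026 = 0.004268 m/d
v = Ki/n = 1.642·0.0026/0.33 = 0.01293 m/d
Retardation R = 1 + ρ_b·K_d/n = 1 + 1.58×0.53/0.33 = 3.538
Contaminant velocity v_c = v/R = 0.01293/3.538 = 0.003656 m/d
t = L/v_c = 482/0.003656 = 131800 d
   = 131800/365 = 361 yr

361 years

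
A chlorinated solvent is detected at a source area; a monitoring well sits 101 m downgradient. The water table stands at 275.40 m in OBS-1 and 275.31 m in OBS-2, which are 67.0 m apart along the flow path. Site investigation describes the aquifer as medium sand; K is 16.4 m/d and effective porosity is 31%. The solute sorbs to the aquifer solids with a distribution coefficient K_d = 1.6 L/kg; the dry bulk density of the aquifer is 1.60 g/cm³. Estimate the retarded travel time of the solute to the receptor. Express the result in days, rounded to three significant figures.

13200 days

Hydraulic gradient i = (275.40 − 275.31) / 67.0 = 0.09 / 67.0 = 0.001343
Specific discharge q = 16.4 × 0.001343 = 0.02203 m/d
Seepage velocity v = q / n = 0.02203 / 0.31 = 0.07106 m/d
Retardation R = 1 + ρ_b·K_d/n = 1 + 1.60×1.6/0.31 = 9.258
Contaminant velocity v_c = v/R = 0.07106/9.258 = 0.007676 m/d
t = L/v_c = 101/0.007676 = 13160 d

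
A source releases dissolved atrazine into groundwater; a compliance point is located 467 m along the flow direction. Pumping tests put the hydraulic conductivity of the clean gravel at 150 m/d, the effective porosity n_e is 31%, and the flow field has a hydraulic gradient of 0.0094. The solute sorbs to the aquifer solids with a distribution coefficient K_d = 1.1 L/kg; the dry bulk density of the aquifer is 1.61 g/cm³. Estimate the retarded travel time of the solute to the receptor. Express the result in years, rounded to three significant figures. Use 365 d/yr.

1.89 years

Specific discharge q = 150 × 0.0094 = 1.410 m/d
Seepage velocity v = q / n = 1.410 / 0.31 = 4.548 m/d
Retardation R = 1 + ρ_b·K_d/n = 1 + 1.61×1.1/0.31 = 6.713
Contaminant velocity v_c = v/R = 4.548/6.713 = 0.6776 m/d
t = L/v_c = 467/0.6776 = 689.2 d
   = 689.2/365 = 1.89 yr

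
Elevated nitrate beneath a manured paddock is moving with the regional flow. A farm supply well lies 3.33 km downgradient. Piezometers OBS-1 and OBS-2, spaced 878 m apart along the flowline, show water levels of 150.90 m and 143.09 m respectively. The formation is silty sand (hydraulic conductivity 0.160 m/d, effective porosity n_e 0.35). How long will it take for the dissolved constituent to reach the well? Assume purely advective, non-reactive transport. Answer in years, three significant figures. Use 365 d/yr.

Hydraulic gradient i = (150.90 − 143.09) / 878 = 7.81 / 878 = 0.008895
q = Ki = 0.160 × 0.008895 = 0.001423 m/d
v_s = q/n_e = 0.001423/0.35 = 0.004066 m/d
L = 3.33 km = 3330 m
t = L / v = 3330 / 0.004066 = 818900 d
   = 818900 / 365 = 2240 yr

2240 years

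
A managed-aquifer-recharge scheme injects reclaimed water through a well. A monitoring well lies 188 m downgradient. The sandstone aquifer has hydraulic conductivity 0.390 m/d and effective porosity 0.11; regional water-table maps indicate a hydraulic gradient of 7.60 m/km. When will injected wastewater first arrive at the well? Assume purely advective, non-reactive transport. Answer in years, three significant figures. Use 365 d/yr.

q = Ki = 0.390 × 0.0076 = 0.002964 m/d
Average linear velocity = 0.002964 / 0.11 = 0.02695 m/d
t = L / v = 188 / 0.02695 = 6977 d
   = 6977 / 365 = 19.1 yr

19.1 years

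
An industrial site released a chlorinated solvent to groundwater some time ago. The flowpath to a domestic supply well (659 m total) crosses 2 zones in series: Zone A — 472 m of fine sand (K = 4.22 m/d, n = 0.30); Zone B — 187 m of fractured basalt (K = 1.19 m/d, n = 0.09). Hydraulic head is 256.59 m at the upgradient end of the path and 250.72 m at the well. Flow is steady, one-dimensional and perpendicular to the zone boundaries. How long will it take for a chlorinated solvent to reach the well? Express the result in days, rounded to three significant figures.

7260 days

Total head drop ΔH = 256.59 − 250.72 = 5.87 m
Steady 1-D flow in series ⇒ the Darcy flux q is identical in every zone and the zone head losses add (resistances L/K in series).
Σ(L/K) = 472/4.22 + 187/1.19 = 111.8 + 157.1 = 269.0 d
q = ΔH / Σ(L/K) = 5.87 / 269.0 = 0.02182 m/d (same in every zone)
Zone A: v = q/n = 0.02182/0.30 = 0.07274 m/d → t_A = 472/0.07274 = 6489 d
Zone B: v = q/n = 0.02182/0.09 = 0.2425 m/d → t_B = 187/0.2425 = 771.2 d
Total t = 6489 + 771.2 = 7260 d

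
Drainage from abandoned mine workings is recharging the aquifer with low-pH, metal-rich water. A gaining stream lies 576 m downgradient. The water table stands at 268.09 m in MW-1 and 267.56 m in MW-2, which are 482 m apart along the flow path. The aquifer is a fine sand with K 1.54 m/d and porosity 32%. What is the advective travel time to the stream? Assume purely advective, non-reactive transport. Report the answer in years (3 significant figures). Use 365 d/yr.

298 years

Hydraulic gradient i = (268.09 − 267.56) / 482 = 0.53 / 482 = 0.001100
Darcy flux q = K·i = 1.54 × 0.001100 = 0.001693 m/d
Average linear velocity = 0.001693 / 0.32 = 0.005292 m/d
t = L / v = 576 / 0.005292 = 108800 d
   = 108800 / 365 = 298 yr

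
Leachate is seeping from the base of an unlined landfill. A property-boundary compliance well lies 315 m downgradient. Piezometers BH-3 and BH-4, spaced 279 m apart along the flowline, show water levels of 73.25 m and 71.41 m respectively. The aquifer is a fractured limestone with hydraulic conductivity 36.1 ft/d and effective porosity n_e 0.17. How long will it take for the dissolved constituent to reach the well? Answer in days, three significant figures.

738 days

Hydraulic gradient i = (73.25 − 71.41) / 279 = 1.84 / 279 = 0.006595
K = 36.1 ft/d × 0.3048 = 11.00 m/d
Darcy flux q = K·i = 11.00 × 0.006595 = 0.07257 m/d
v = Ki/n = 11.00·0.006595/0.17 = 0.4269 m/d
t = L / v = 315 / 0.4269 = 737.9 d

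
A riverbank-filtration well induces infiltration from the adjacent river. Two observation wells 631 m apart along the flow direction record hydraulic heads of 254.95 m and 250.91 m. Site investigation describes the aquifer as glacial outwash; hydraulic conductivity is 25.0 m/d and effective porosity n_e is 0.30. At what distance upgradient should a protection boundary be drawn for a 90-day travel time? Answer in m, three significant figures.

Hydraulic gradient i = (254.95 − 250.91) / 631 = 4.04 / 631 = 0.006403
Specific discharge q = 25.0 × 0.006403 = 0.1601 m/d
v_s = q/n_e = 0.1601/0.30 = 0.5335 m/d
L = v × T = 0.5335 × 90 = 48.02 m

48.0 m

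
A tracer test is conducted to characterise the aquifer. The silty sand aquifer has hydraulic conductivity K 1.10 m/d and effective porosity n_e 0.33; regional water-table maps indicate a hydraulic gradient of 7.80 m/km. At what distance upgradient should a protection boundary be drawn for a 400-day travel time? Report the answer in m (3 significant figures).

Darcy flux q = K·i = 1.10 × 0.0078 = 0.008580 m/d
v_s = q/n_e = 0.008580/0.33 = 0.02600 m/d
L = v × T = 0.02600 × 400 = 10.40 m

10.4 m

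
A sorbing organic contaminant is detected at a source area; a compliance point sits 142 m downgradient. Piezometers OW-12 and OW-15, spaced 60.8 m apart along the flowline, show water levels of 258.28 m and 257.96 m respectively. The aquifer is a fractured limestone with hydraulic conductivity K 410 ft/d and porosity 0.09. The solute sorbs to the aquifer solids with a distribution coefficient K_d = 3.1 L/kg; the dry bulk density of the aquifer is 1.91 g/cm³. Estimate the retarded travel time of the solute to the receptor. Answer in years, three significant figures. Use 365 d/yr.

Hydraulic gradient i = (258.28 − 257.96) / 60.8 = 0.32 / 60.8 = 0.005263
K = 410 ft/d × 0.3048 = 125.0 m/d
q = Ki = 125.0 × 0.005263 = 0.6577 m/d
v_s = q/n_e = 0.6577/0.09 = 7.308 m/d
Retardation R = 1 + ρ_b·K_d/n = 1 + 1.91×3.1/0.09 = 66.79
Contaminant velocity v_c = v/R = 7.308/66.79 = 0.1094 m/d
t = L/v_c = 142/0.1094 = 1298 d
   = 1298/365 = 3.56 yr

3.56 years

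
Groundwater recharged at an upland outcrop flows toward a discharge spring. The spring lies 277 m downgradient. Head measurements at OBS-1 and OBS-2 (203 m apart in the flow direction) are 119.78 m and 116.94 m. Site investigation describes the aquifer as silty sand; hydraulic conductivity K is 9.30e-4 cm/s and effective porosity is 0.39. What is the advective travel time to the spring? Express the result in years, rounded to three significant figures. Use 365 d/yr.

Hydraulic gradient i = (119.78 − 116.94) / 203 = 2.84 / 203 = 0.01399
K = 9.30e-4 cm/s × 864 = 0.8035 m/d
Specific discharge q = 0.8035 × 0.01399 = 0.01124 m/d
v_s = q/n_e = 0.01124/0.39 = 0.02882 m/d
t = L / v = 277 / 0.02882 = 9610 d
   = 9610 / 365 = 26.3 yr

26.3 years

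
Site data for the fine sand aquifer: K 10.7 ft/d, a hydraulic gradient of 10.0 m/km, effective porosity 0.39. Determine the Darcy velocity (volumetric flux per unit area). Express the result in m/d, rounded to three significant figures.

0.0326 m/d

K = 10.7 ft/d × 0.3048 = 3.261 m/d
Specific discharge q = 3.261 × 0.010 = 0.03261 m/d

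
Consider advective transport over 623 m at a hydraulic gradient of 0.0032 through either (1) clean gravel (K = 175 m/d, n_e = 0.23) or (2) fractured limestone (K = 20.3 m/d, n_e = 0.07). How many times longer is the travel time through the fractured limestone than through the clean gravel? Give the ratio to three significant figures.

2.62

Unit 1 (clean gravel): v = 175×0.0032/0.23 = 2.435 m/d, t = 623/2.435 = 255.9 d
Unit 2 (fractured limestone): v = 20.3×0.0032/0.07 = 0.9280 m/d, t = 623/0.9280 = 671.3 d
t(fractured limestone) / t(clean gravel) = 671.3/255.9 = 2.62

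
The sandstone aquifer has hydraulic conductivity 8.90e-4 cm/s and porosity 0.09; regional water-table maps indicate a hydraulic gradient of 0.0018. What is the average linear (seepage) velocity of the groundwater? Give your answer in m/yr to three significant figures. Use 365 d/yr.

5.61 m/yr

K = 8.90e-4 cm/s × 864 = 0.7690 m/d
Darcy flux q = K·i = 0.7690 × 0.0018 = 0.001384 m/d
v_s = q/n_e = 0.001384/0.09 = 0.01538 m/d
   = 0.01538 × 365 = 5.61 m/yr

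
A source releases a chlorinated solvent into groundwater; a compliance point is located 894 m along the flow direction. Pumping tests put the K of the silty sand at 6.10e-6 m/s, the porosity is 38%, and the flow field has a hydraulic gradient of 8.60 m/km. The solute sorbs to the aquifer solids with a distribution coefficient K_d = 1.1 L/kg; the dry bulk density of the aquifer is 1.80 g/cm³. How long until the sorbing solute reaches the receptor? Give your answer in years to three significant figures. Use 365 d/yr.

K = 6.10e-6 m/s × 86400 s/d = 0.5270 m/d
q = Ki = 0.5270 × 0.0086 = 0.004533 m/d
Average linear velocity = 0.004533 / 0.38 = 0.01193 m/d
Retardation R = 1 + ρ_b·K_d/n = 1 + 1.80×1.1/0.38 = 6.211
Contaminant velocity v_c = v/R = 0.01193/6.211 = 0.001921 m/d
t = L/v_c = 894/0.001921 = 465500 d
   = 465500/365 = 1280 yr

1280 years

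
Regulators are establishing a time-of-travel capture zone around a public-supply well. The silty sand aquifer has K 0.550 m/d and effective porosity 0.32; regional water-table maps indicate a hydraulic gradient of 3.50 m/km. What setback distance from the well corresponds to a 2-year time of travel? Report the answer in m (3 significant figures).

4.39 m

q = Ki = 0.550 × 0.0035 = 0.001925 m/d
v_s = q/n_e = 0.001925/0.32 = 0.006016 m/d
T = 2 yr × 365 = 730 d
L = v × T = 0.006016 × 730 = 4.391 m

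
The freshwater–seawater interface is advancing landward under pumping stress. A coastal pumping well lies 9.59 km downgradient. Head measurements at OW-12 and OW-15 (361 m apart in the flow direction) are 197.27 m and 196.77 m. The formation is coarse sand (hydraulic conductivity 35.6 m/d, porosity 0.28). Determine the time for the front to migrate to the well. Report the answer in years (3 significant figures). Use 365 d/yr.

Hydraulic gradient i = (197.27 − 196.77) / 361 = 0.50 / 361 = 0.001385
Specific discharge q = 35.6 × 0.001385 = 0.04931 m/d
Seepage velocity v = q / n = 0.04931 / 0.28 = 0.1761 m/d
L = 9.59 km = 9590 m
t = L / v = 9590 / 0.1761 = 54460 d
   = 54460 / 365 = 149 yr

149 years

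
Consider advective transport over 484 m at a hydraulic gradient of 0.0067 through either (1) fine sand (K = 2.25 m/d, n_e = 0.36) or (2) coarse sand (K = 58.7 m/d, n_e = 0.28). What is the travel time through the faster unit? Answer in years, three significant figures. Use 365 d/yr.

Unit 1 (fine sand): v = 2.25×0.0067/0.36 = 0.04188 m/d, t = 484/0.04188 = 11560 d
Unit 2 (coarse sand): v = 58.7×0.0067/0.28 = 1.405 m/d, t = 484/1.405 = 344.6 d
Faster: 344.6 d / 365 = 0.944 yr

0.944 years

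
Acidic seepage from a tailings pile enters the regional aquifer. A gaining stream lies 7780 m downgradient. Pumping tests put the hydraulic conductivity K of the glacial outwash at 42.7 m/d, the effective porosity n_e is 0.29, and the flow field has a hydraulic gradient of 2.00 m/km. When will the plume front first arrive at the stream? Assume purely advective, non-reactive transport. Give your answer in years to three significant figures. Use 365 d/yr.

Specific discharge q = 42.7 × 0.0020 = 0.08540 m/d
v = Ki/n = 42.7·0.0020/0.29 = 0.2945 m/d
t = L / v = 7780 / 0.2945 = 26420 d
   = 26420 / 365 = 72.4 yr

72.4 years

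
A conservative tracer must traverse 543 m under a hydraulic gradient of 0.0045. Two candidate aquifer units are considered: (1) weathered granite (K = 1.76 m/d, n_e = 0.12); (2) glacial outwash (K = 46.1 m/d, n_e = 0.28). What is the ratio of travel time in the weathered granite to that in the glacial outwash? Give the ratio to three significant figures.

11.2

Unit 1 (weathered granite): v = 1.76×0.0045/0.12 = 0.06600 m/d, t = 543/0.06600 = 8227 d
Unit 2 (glacial outwash): v = 46.1×0.0045/0.28 = 0.7409 m/d, t = 543/0.7409 = 732.9 d
t(weathered granite) / t(glacial outwash) = 8227/732.9 = 11.2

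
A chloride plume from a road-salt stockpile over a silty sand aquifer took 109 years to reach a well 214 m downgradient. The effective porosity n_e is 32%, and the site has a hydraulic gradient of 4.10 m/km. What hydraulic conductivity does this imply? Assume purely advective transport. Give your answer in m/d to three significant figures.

t = 109 years = 39790 d
v = L / t = 214 / 39790 = 0.005379 m/d
K = v · n / i = 0.005379 × 0.32 / 0.0041 = 0.420 m/d

0.420 m/d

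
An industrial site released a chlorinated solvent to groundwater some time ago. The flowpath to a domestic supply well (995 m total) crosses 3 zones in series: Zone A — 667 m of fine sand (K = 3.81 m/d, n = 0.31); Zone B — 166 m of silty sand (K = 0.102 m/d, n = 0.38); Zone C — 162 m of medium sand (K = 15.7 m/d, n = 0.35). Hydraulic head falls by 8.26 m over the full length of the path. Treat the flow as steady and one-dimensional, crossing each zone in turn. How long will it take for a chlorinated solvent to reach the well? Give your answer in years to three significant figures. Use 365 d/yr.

196 years

Continuity: the same q passes through each zone, so ΔH = q·Σ(L_j/K_j) — the zones act as resistances in series.
Σ(L/K) = 667/3.81 + 166/0.102 + 162/15.7 = 175.1 + 1627 + 10.32 = 1813 d
q = ΔH / Σ(L/K) = 8.26 / 1813 = 0.004556 m/d (same in every zone)
Zone A: v = q/n = 0.004556/0.31 = 0.01470 m/d → t_A = 667/0.01470 = 45380 d
Zone B: v = q/n = 0.004556/0.38 = 0.01199 m/d → t_B = 166/0.01199 = 13840 d
Zone C: v = q/n = 0.004556/0.35 = 0.01302 m/d → t_C = 162/0.01302 = 12440 d
Total t = 45380 + 13840 + 12440 = 71670 d
   = 71670 / 365 = 196 yr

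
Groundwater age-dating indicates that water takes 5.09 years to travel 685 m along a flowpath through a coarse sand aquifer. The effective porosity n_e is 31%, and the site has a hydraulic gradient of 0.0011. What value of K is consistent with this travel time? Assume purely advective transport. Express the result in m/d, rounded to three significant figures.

t = 5.09 years = 1858 d
v = L / t = 685 / 1858 = 0.3687 m/d
K = v · n / i = 0.3687 × 0.31 / 0.0011 = 104 m/d

104 m/d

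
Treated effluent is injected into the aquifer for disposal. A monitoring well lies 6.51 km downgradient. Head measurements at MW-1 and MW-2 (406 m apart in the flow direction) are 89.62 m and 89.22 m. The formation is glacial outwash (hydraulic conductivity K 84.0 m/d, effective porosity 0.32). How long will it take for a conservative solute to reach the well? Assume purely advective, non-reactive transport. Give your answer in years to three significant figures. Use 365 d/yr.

Hydraulic gradient i = (89.62 − 89.22) / 406 = 0.40 / 406 = 9.852e-4
q = Ki = 84.0 × 9.852e-4 = 0.08276 m/d
Seepage velocity v = q / n = 0.08276 / 0.32 = 0.2586 m/d
L = 6.51 km = 6510 m
t = L / v = 6510 / 0.2586 = 25170 d
   = 25170 / 365 = 69.0 yr

69.0 years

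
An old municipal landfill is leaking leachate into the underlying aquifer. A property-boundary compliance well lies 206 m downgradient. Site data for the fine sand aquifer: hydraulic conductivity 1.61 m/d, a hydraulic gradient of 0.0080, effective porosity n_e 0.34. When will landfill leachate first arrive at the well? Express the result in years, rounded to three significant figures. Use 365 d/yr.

14.9 years

q = Ki = 1.61 × 0.0080 = 0.01288 m/d
v = Ki/n = 1.61·0.0080/0.34 = 0.03788 m/d
t = L / v = 206 / 0.03788 = 5438 d
   = 5438 / 365 = 14.9 yr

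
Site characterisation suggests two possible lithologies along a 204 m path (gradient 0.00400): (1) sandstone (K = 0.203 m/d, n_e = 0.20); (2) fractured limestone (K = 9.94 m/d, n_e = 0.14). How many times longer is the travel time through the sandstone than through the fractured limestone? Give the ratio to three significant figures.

Unit 1 (sandstone): v = 0.203×0.0040/0.20 = 0.004060 m/d, t = 204/0.004060 = 50250 d
Unit 2 (fractured limestone): v = 9.94×0.0040/0.14 = 0.2840 m/d, t = 204/0.2840 = 718.3 d
t(sandstone) / t(fractured limestone) = 50250/718.3 = 70.0

70.0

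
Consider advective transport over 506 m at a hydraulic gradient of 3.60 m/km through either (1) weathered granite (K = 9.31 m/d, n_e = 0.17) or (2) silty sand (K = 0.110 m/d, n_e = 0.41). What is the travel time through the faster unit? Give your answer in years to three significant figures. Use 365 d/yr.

7.03 years

Unit 1 (weathered granite): v = 9.31×0.0036/0.17 = 0.1972 m/d, t = 506/0.1972 = 2567 d
Unit 2 (silty sand): v = 0.110×0.0036/0.41 = 9.659e-4 m/d, t = 506/9.659e-4 = 523900 d
Faster: 2567 d / 365 = 7.03 yr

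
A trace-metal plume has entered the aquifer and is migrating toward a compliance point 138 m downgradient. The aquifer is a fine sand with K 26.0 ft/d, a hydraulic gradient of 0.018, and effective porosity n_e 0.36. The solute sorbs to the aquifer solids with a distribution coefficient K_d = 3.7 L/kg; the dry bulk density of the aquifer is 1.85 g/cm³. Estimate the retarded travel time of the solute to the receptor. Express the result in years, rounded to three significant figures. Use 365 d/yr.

K = 26.0 ft/d × 0.3048 = 7.925 m/d
Darcy flux q = K·i = 7.925 × 0.018 = 0.1426 m/d
Average linear velocity = 0.1426 / 0.36 = 0.3962 m/d
Retardation R = 1 + ρ_b·K_d/n = 1 + 1.85×3.7/0.36 = 20.01
Contaminant velocity v_c = v/R = 0.3962/20.01 = 0.01980 m/d
t = L/v_c = 138/0.01980 = 6970 d
   = 6970/365 = 19.1 yr

19.1 years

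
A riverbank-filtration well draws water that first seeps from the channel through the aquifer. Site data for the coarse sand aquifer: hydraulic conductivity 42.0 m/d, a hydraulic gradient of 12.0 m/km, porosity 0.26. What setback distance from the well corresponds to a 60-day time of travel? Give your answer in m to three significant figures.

Specific discharge q = 42.0 × 0.012 = 0.5040 m/d
v = Ki/n = 42.0·0.012/0.26 = 1.938 m/d
L = v × T = 1.938 × 60 = 116.3 m

116 m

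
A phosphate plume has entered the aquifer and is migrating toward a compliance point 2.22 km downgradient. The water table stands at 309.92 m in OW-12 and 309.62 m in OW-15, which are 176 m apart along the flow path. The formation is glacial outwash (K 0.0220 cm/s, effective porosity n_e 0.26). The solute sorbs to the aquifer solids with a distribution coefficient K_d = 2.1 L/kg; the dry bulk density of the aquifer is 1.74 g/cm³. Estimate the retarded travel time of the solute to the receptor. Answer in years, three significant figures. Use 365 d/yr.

735 years

Hydraulic gradient i = (309.92 − 309.62) / 176 = 0.30 / 176 = 0.001705
K = 0.0220 cm/s × 864 = 19.01 m/d
q = Ki = 19.01 × 0.001705 = 0.03240 m/d
v_s = q/n_e = 0.03240/0.26 = 0.1246 m/d
Retardation R = 1 + ρ_b·K_d/n = 1 + 1.74×2.1/0.26 = 15.05
Contaminant velocity v_c = v/R = 0.1246/15.05 = 0.008278 m/d
L = 2.22 km = 2220 m
t = L/v_c = 2220/0.008278 = 268200 d
   = 268200/365 = 735 yr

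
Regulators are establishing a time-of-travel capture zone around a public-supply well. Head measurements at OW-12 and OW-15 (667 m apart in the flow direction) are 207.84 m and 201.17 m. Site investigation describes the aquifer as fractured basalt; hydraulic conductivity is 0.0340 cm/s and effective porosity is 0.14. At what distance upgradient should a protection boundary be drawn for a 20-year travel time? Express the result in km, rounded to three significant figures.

Hydraulic gradient i = (207.84 − 201.17) / 667 = 6.67 / 667 = 0.01000
K = 0.0340 cm/s × 864 = 29.38 m/d
Specific discharge q = 29.38 × 0.01000 = 0.2938 m/d
Seepage velocity v = q / n = 0.2938 / 0.14 = 2.098 m/d
T = 20 yr × 365 = 7300 d
L = v × T = 2.098 × 7300 = 15320 m
   = 15.3 km

15.3 km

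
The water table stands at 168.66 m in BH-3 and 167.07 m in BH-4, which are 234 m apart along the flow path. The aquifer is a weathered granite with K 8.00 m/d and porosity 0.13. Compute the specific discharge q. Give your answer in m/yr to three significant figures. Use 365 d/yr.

Hydraulic gradient i = (168.66 − 167.07) / 234 = 1.59 / 234 = 0.006795
Darcy flux q = K·i = 8.00 × 0.006795 = 0.05436 m/d
   = 0.05436 × 365 = 19.8 m/yr

19.8 m/yr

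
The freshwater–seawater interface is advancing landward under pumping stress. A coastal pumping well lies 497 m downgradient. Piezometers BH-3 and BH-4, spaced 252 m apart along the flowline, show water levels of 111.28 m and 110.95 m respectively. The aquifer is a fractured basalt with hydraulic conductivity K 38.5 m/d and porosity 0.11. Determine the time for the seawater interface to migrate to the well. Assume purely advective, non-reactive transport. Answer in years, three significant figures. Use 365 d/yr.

Hydraulic gradient i = (111.28 − 110.95) / 252 = 0.33 / 252 = 0.001310
Specific discharge q = 38.5 × 0.001310 = 0.05042 m/d
Seepage velocity v = q / n = 0.05042 / 0.11 = 0.4583 m/d
t = L / v = 497 / 0.4583 = 1084 d
   = 1084 / 365 = 2.97 yr

2.97 years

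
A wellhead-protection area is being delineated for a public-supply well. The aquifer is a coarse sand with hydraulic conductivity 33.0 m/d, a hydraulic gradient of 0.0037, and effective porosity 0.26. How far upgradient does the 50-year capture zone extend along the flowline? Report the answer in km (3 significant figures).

Darcy flux q = K·i = 33.0 × 0.0037 = 0.1221 m/d
Seepage velocity v = q / n = 0.1221 / 0.26 = 0.4696 m/d
T = 50 yr × 365 = 18250 d
L = v × T = 0.4696 × 18250 = 8570 m
   = 8.57 km

8.57 km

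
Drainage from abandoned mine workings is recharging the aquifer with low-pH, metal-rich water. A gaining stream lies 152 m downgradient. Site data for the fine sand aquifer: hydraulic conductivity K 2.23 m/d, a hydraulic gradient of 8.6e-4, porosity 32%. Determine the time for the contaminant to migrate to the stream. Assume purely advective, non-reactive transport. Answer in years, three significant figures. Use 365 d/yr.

69.5 years

q = Ki = 2.23 × 8.6e-4 = 0.001918 m/d
v = Ki/n = 2.23·8.6e-4/0.32 = 0.005993 m/d
t = L / v = 152 / 0.005993 = 25360 d
   = 25360 / 365 = 69.5 yr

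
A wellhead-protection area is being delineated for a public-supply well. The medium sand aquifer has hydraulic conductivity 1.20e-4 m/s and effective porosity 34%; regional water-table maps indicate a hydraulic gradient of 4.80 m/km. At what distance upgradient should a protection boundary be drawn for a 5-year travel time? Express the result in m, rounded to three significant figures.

267 m

K = 1.20e-4 m/s × 86400 s/d = 10.37 m/d
Darcy flux q = K·i = 10.37 × 0.0048 = 0.04977 m/d
v_s = q/n_e = 0.04977/0.34 = 0.1464 m/d
T = 5 yr × 365 = 1825 d
L = v × T = 0.1464 × 1825 = 267.1 m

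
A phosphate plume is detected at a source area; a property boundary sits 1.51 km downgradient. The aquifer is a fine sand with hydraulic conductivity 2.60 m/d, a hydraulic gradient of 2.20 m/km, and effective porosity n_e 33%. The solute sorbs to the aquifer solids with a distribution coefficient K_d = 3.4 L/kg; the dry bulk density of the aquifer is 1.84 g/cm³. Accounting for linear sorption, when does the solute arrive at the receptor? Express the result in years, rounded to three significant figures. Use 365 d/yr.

Specific discharge q = 2.60 × 0.0022 = 0.005720 m/d
Average linear velocity = 0.005720 / 0.33 = 0.01733 m/d
Retardation R = 1 + ρ_b·K_d/n = 1 + 1.84×3.4/0.33 = 19.96
Contaminant velocity v_c = v/R = 0.01733/19.96 = 8.685e-4 m/d
L = 1.51 km = 1510 m
t = L/v_c = 1510/8.685e-4 = 1.739e6 d
   = 1.739e6/365 = 4760 yr

4760 years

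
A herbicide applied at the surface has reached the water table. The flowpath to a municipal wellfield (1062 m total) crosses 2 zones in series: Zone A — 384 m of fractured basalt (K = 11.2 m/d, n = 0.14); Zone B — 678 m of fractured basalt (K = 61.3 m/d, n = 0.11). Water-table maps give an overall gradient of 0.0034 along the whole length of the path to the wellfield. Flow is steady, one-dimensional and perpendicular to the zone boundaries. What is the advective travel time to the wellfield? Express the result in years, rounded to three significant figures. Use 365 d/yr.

Steady 1-D flow in series ⇒ the Darcy flux q is identical in every zone and the zone head losses add (resistances L/K in series).
Σ(L/K) = 384/11.2 + 678/61.3 = 34.29 + 11.06 = 45.35 d
K_eq = L_total / Σ(L/K) = 1062 / 45.35 = 23.42 m/d
q = K_eq · i = 23.42 × 0.0034 = 0.07963 m/d (same in every zone)
Zone A: v = q/n = 0.07963/0.14 = 0.5688 m/d → t_A = 384/0.5688 = 675.1 d
Zone B: v = q/n = 0.07963/0.11 = 0.7239 m/d → t_B = 678/0.7239 = 936.6 d
Total t = 675.1 + 936.6 = 1612 d
   = 1612 / 365 = 4.42 yr

4.42 years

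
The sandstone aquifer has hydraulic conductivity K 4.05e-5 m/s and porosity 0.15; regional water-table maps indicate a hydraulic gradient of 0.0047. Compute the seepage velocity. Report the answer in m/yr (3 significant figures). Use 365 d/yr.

K = 4.05e-5 m/s × 86400 s/d = 3.499 m/d
q = Ki = 3.499 × 0.0047 = 0.01645 m/d
Average linear velocity = 0.01645 / 0.15 = 0.1096 m/d
   = 0.1096 × 365 = 40.0 m/yr

40.0 m/yr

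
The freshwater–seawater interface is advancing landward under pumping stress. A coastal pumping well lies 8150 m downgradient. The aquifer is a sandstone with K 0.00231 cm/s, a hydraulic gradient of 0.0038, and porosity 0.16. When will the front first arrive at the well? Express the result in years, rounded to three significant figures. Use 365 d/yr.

471 years

K = 0.00231 cm/s × 864 = 1.996 m/d
Darcy flux q = K·i = 1.996 × 0.0038 = 0.007584 m/d
v = Ki/n = 1.996·0.0038/0.16 = 0.04740 m/d
t = L / v = 8150 / 0.04740 = 171900 d
   = 171900 / 365 = 471 yr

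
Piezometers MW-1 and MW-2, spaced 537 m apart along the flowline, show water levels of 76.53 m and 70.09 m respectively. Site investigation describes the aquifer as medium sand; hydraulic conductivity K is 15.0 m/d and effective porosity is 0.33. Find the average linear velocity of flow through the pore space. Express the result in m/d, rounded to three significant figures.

Hydraulic gradient i = (76.53 − 70.09) / 537 = 6.44 / 537 = 0.01199
Specific discharge q = 15.0 × 0.01199 = 0.1799 m/d
Seepage velocity v = q / n = 0.1799 / 0.33 = 0.5451 m/d

0.545 m/d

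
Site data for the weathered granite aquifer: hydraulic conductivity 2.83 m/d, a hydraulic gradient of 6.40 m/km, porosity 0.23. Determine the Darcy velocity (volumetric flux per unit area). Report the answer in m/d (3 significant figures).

0.0181 m/d

q = Ki = 2.83 × 0.0064 = 0.01811 m/d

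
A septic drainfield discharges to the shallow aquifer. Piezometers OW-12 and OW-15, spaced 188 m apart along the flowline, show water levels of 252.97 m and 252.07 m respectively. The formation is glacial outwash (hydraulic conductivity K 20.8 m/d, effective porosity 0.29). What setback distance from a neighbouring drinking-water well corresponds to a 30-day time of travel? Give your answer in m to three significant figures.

10.3 m

Hydraulic gradient i = (252.97 − 252.07) / 188 = 0.90 / 188 = 0.004787
Specific discharge q = 20.8 × 0.004787 = 0.09957 m/d
v_s = q/n_e = 0.09957/0.29 = 0.3434 m/d
L = v × T = 0.3434 × 30 = 10.30 m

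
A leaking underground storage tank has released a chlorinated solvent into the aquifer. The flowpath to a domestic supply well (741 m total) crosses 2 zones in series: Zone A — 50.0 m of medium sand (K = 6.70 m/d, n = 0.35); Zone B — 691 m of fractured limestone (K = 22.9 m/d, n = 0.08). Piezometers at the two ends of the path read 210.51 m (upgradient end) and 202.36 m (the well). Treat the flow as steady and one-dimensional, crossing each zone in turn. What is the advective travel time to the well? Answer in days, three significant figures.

Total head drop ΔH = 210.51 − 202.36 = 8.15 m
Steady 1-D flow in series ⇒ the Darcy flux q is identical in every zone and the zone head losses add (resistances L/K in series).
Σ(L/K) = 50.0/6.70 + 691/22.9 = 7.463 + 30.17 = 37.64 d
q = ΔH / Σ(L/K) = 8.15 / 37.64 = 0.2165 m/d (same in every zone)
Zone A: v = q/n = 0.2165/0.35 = 0.6187 m/d → t_A = 50.0/0.6187 = 80.82 d
Zone B: v = q/n = 0.2165/0.08 = 2.707 m/d → t_B = 691/2.707 = 255.3 d
Total t = 80.82 + 255.3 = 336.1 d

336 days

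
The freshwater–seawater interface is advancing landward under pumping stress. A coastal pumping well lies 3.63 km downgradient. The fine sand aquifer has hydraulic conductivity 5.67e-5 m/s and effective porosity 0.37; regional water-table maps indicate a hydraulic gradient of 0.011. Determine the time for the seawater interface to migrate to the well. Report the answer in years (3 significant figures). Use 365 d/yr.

68.3 years

K = 5.67e-5 m/s × 86400 s/d = 4.899 m/d
Specific discharge q = 4.899 × 0.011 = 0.05389 m/d
v = Ki/n = 4.899·0.011/0.37 = 0.1456 m/d
L = 3.63 km = 3630 m
t = L / v = 3630 / 0.1456 = 24920 d
   = 24920 / 365 = 68.3 yr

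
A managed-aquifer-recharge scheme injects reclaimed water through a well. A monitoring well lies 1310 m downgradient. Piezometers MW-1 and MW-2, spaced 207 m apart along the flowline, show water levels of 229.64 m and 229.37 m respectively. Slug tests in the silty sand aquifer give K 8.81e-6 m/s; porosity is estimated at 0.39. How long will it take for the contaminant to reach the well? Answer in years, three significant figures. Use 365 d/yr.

1410 years

Hydraulic gradient i = (229.64 − 229.37) / 207 = 0.27 / 207 = 0.001304
K = 8.81e-6 m/s × 86400 s/d = 0.7612 m/d
q = Ki = 0.7612 × 0.001304 = 9.928e-4 m/d
v = Ki/n = 0.7612·0.001304/0.39 = 0.002546 m/d
t = L / v = 1310 / 0.002546 = 514600 d
   = 514600 / 365 = 1410 yr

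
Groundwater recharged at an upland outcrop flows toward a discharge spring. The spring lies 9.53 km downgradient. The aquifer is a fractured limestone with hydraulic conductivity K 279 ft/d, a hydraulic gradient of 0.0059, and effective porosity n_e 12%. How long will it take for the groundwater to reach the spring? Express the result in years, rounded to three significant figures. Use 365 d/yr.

K = 279 ft/d × 0.3048 = 85.04 m/d
Specific discharge q = 85.04 × 0.0059 = 0.5017 m/d
v = Ki/n = 85.04·0.0059/0.12 = 4.181 m/d
L = 9.53 km = 9530 m
t = L / v = 9530 / 4.181 = 2279 d
   = 2279 / 365 = 6.24 yr

6.24 years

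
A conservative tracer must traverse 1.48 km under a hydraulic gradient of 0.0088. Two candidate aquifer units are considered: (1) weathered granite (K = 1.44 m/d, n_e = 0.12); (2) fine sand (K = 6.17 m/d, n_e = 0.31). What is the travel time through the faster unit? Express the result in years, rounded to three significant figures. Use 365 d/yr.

Unit 1 (weathered granite): v = 1.44×0.0088/0.12 = 0.1056 m/d, t = 1480/0.1056 = 14020 d
Unit 2 (fine sand): v = 6.17×0.0088/0.31 = 0.1751 m/d, t = 1480/0.1751 = 8450 d
Faster: 8450 d / 365 = 23.2 yr

23.2 years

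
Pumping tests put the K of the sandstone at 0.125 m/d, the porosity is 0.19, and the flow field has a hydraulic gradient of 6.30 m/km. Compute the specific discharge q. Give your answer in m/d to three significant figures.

q = Ki = 0.125 × 0.0063 = 7.875e-4 m/d

7.88e-4 m/d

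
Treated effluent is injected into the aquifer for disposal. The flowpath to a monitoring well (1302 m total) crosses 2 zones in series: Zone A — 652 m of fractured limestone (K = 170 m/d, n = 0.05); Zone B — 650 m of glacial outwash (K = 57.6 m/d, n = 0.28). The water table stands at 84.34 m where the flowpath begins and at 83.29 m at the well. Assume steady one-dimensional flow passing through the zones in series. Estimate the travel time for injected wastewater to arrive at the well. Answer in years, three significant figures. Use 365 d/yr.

Total head drop ΔH = 84.34 − 83.29 = 1.05 m
Steady 1-D flow in series ⇒ the Darcy flux q is identical in every zone and the zone head losses add (resistances L/K in series).
Σ(L/K) = 652/170 + 650/57.6 = 3.835 + 11.28 = 15.12 d
q = ΔH / Σ(L/K) = 1.05 / 15.12 = 0.06944 m/d (same in every zone)
Zone A: v = q/n = 0.06944/0.05 = 1.389 m/d → t_A = 652/1.389 = 469.4 d
Zone B: v = q/n = 0.06944/0.28 = 0.2480 m/d → t_B = 650/0.2480 = 2621 d
Total t = 469.4 + 2621 = 3090 d
   = 3090 / 365 = 8.47 yr

8.47 years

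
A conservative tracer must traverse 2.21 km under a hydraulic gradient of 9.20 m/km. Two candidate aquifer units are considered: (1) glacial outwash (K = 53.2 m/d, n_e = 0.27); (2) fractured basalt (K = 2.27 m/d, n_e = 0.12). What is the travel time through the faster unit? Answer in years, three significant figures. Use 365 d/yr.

3.34 years

Unit 1 (glacial outwash): v = 53.2×0.0092/0.27 = 1.813 m/d, t = 2210/1.813 = 1219 d
Unit 2 (fractured basalt): v = 2.27×0.0092/0.12 = 0.1740 m/d, t = 2210/0.1740 = 12700 d
Faster: 1219 d / 365 = 3.34 yr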